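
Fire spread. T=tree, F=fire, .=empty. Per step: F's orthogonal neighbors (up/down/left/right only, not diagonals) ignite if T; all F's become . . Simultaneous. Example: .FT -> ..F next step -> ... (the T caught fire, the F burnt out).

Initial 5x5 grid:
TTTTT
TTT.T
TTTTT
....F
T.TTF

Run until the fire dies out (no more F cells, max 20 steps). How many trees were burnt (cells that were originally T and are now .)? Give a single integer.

Answer: 16

Derivation:
Step 1: +2 fires, +2 burnt (F count now 2)
Step 2: +3 fires, +2 burnt (F count now 3)
Step 3: +2 fires, +3 burnt (F count now 2)
Step 4: +3 fires, +2 burnt (F count now 3)
Step 5: +3 fires, +3 burnt (F count now 3)
Step 6: +2 fires, +3 burnt (F count now 2)
Step 7: +1 fires, +2 burnt (F count now 1)
Step 8: +0 fires, +1 burnt (F count now 0)
Fire out after step 8
Initially T: 17, now '.': 24
Total burnt (originally-T cells now '.'): 16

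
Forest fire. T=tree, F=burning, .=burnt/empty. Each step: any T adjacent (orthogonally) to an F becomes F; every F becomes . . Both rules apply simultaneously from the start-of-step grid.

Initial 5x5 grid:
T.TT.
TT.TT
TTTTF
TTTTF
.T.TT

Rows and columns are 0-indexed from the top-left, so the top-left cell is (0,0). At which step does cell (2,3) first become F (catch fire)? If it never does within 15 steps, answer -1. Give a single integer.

Step 1: cell (2,3)='F' (+4 fires, +2 burnt)
  -> target ignites at step 1
Step 2: cell (2,3)='.' (+4 fires, +4 burnt)
Step 3: cell (2,3)='.' (+3 fires, +4 burnt)
Step 4: cell (2,3)='.' (+5 fires, +3 burnt)
Step 5: cell (2,3)='.' (+1 fires, +5 burnt)
Step 6: cell (2,3)='.' (+1 fires, +1 burnt)
Step 7: cell (2,3)='.' (+0 fires, +1 burnt)
  fire out at step 7

1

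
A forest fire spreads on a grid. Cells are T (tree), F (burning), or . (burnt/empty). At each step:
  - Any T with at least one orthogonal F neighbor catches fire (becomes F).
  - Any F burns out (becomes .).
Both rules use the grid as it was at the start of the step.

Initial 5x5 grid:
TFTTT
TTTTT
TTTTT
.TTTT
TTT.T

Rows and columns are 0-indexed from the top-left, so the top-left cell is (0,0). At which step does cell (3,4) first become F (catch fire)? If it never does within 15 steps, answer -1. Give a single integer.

Step 1: cell (3,4)='T' (+3 fires, +1 burnt)
Step 2: cell (3,4)='T' (+4 fires, +3 burnt)
Step 3: cell (3,4)='T' (+5 fires, +4 burnt)
Step 4: cell (3,4)='T' (+4 fires, +5 burnt)
Step 5: cell (3,4)='T' (+4 fires, +4 burnt)
Step 6: cell (3,4)='F' (+1 fires, +4 burnt)
  -> target ignites at step 6
Step 7: cell (3,4)='.' (+1 fires, +1 burnt)
Step 8: cell (3,4)='.' (+0 fires, +1 burnt)
  fire out at step 8

6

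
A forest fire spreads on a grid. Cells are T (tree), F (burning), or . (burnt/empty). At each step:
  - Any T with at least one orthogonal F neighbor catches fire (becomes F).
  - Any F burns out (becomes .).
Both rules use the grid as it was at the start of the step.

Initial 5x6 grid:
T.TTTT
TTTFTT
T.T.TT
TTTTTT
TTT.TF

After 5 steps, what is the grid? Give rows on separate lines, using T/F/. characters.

Step 1: 5 trees catch fire, 2 burn out
  T.TFTT
  TTF.FT
  T.T.TT
  TTTTTF
  TTT.F.
Step 2: 8 trees catch fire, 5 burn out
  T.F.FT
  TF...F
  T.F.FF
  TTTTF.
  TTT...
Step 3: 4 trees catch fire, 8 burn out
  T....F
  F.....
  T.....
  TTFF..
  TTT...
Step 4: 4 trees catch fire, 4 burn out
  F.....
  ......
  F.....
  TF....
  TTF...
Step 5: 2 trees catch fire, 4 burn out
  ......
  ......
  ......
  F.....
  TF....

......
......
......
F.....
TF....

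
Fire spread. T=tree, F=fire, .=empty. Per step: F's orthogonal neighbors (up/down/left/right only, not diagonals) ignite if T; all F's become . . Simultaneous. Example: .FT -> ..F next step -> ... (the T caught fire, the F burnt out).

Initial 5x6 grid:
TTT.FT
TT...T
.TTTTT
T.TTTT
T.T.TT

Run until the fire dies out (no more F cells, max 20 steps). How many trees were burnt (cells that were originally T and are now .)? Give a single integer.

Step 1: +1 fires, +1 burnt (F count now 1)
Step 2: +1 fires, +1 burnt (F count now 1)
Step 3: +1 fires, +1 burnt (F count now 1)
Step 4: +2 fires, +1 burnt (F count now 2)
Step 5: +3 fires, +2 burnt (F count now 3)
Step 6: +3 fires, +3 burnt (F count now 3)
Step 7: +2 fires, +3 burnt (F count now 2)
Step 8: +2 fires, +2 burnt (F count now 2)
Step 9: +2 fires, +2 burnt (F count now 2)
Step 10: +2 fires, +2 burnt (F count now 2)
Step 11: +0 fires, +2 burnt (F count now 0)
Fire out after step 11
Initially T: 21, now '.': 28
Total burnt (originally-T cells now '.'): 19

Answer: 19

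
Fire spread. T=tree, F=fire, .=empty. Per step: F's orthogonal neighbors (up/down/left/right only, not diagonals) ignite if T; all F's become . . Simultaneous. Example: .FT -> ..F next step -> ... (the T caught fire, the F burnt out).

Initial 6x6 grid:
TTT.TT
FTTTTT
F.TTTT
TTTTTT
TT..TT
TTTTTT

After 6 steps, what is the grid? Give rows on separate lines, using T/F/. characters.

Step 1: 3 trees catch fire, 2 burn out
  FTT.TT
  .FTTTT
  ..TTTT
  FTTTTT
  TT..TT
  TTTTTT
Step 2: 4 trees catch fire, 3 burn out
  .FT.TT
  ..FTTT
  ..TTTT
  .FTTTT
  FT..TT
  TTTTTT
Step 3: 6 trees catch fire, 4 burn out
  ..F.TT
  ...FTT
  ..FTTT
  ..FTTT
  .F..TT
  FTTTTT
Step 4: 4 trees catch fire, 6 burn out
  ....TT
  ....FT
  ...FTT
  ...FTT
  ....TT
  .FTTTT
Step 5: 5 trees catch fire, 4 burn out
  ....FT
  .....F
  ....FT
  ....FT
  ....TT
  ..FTTT
Step 6: 5 trees catch fire, 5 burn out
  .....F
  ......
  .....F
  .....F
  ....FT
  ...FTT

.....F
......
.....F
.....F
....FT
...FTT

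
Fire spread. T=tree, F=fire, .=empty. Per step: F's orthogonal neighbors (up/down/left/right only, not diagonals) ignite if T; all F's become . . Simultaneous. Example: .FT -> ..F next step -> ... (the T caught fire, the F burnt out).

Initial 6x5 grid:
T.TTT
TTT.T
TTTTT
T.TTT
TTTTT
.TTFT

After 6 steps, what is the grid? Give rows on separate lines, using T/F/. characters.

Step 1: 3 trees catch fire, 1 burn out
  T.TTT
  TTT.T
  TTTTT
  T.TTT
  TTTFT
  .TF.F
Step 2: 4 trees catch fire, 3 burn out
  T.TTT
  TTT.T
  TTTTT
  T.TFT
  TTF.F
  .F...
Step 3: 4 trees catch fire, 4 burn out
  T.TTT
  TTT.T
  TTTFT
  T.F.F
  TF...
  .....
Step 4: 3 trees catch fire, 4 burn out
  T.TTT
  TTT.T
  TTF.F
  T....
  F....
  .....
Step 5: 4 trees catch fire, 3 burn out
  T.TTT
  TTF.F
  TF...
  F....
  .....
  .....
Step 6: 4 trees catch fire, 4 burn out
  T.FTF
  TF...
  F....
  .....
  .....
  .....

T.FTF
TF...
F....
.....
.....
.....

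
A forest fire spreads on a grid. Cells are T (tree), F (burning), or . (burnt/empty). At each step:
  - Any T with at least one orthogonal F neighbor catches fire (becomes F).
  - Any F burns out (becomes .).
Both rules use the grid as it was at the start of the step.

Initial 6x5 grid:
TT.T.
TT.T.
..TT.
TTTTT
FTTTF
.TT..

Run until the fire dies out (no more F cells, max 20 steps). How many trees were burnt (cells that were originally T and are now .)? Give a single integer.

Answer: 14

Derivation:
Step 1: +4 fires, +2 burnt (F count now 4)
Step 2: +4 fires, +4 burnt (F count now 4)
Step 3: +3 fires, +4 burnt (F count now 3)
Step 4: +2 fires, +3 burnt (F count now 2)
Step 5: +1 fires, +2 burnt (F count now 1)
Step 6: +0 fires, +1 burnt (F count now 0)
Fire out after step 6
Initially T: 18, now '.': 26
Total burnt (originally-T cells now '.'): 14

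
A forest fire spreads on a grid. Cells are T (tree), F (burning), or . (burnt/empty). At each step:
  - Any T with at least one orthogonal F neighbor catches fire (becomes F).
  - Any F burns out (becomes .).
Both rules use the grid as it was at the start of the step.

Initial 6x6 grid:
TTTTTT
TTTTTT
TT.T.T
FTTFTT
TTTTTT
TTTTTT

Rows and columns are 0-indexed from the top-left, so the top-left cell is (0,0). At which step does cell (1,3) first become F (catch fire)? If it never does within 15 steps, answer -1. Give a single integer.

Step 1: cell (1,3)='T' (+7 fires, +2 burnt)
Step 2: cell (1,3)='F' (+9 fires, +7 burnt)
  -> target ignites at step 2
Step 3: cell (1,3)='.' (+10 fires, +9 burnt)
Step 4: cell (1,3)='.' (+5 fires, +10 burnt)
Step 5: cell (1,3)='.' (+1 fires, +5 burnt)
Step 6: cell (1,3)='.' (+0 fires, +1 burnt)
  fire out at step 6

2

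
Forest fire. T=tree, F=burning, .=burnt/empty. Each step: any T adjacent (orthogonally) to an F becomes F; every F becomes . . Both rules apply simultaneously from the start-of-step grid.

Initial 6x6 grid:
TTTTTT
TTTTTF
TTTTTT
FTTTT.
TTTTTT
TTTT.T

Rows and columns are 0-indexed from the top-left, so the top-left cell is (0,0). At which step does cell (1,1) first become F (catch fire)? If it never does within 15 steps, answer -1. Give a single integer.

Step 1: cell (1,1)='T' (+6 fires, +2 burnt)
Step 2: cell (1,1)='T' (+8 fires, +6 burnt)
Step 3: cell (1,1)='F' (+10 fires, +8 burnt)
  -> target ignites at step 3
Step 4: cell (1,1)='.' (+5 fires, +10 burnt)
Step 5: cell (1,1)='.' (+2 fires, +5 burnt)
Step 6: cell (1,1)='.' (+1 fires, +2 burnt)
Step 7: cell (1,1)='.' (+0 fires, +1 burnt)
  fire out at step 7

3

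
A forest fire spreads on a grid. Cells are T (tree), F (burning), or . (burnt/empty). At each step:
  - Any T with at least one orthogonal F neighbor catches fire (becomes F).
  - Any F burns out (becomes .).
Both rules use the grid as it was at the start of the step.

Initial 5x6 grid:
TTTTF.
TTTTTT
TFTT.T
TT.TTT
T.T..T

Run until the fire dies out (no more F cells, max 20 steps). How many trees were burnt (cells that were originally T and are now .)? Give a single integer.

Step 1: +6 fires, +2 burnt (F count now 6)
Step 2: +8 fires, +6 burnt (F count now 8)
Step 3: +4 fires, +8 burnt (F count now 4)
Step 4: +2 fires, +4 burnt (F count now 2)
Step 5: +1 fires, +2 burnt (F count now 1)
Step 6: +0 fires, +1 burnt (F count now 0)
Fire out after step 6
Initially T: 22, now '.': 29
Total burnt (originally-T cells now '.'): 21

Answer: 21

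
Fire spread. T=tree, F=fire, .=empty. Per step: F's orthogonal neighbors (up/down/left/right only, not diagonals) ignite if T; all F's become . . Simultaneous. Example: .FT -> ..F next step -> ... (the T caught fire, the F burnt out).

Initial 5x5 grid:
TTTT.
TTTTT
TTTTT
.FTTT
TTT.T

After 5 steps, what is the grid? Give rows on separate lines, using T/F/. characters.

Step 1: 3 trees catch fire, 1 burn out
  TTTT.
  TTTTT
  TFTTT
  ..FTT
  TFT.T
Step 2: 6 trees catch fire, 3 burn out
  TTTT.
  TFTTT
  F.FTT
  ...FT
  F.F.T
Step 3: 5 trees catch fire, 6 burn out
  TFTT.
  F.FTT
  ...FT
  ....F
  ....T
Step 4: 5 trees catch fire, 5 burn out
  F.FT.
  ...FT
  ....F
  .....
  ....F
Step 5: 2 trees catch fire, 5 burn out
  ...F.
  ....F
  .....
  .....
  .....

...F.
....F
.....
.....
.....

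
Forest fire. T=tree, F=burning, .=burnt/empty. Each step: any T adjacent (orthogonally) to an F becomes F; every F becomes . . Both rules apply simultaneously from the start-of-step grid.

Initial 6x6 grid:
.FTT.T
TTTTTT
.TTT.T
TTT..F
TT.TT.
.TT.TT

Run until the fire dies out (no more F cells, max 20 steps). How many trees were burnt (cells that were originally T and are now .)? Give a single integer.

Answer: 20

Derivation:
Step 1: +3 fires, +2 burnt (F count now 3)
Step 2: +5 fires, +3 burnt (F count now 5)
Step 3: +5 fires, +5 burnt (F count now 5)
Step 4: +4 fires, +5 burnt (F count now 4)
Step 5: +2 fires, +4 burnt (F count now 2)
Step 6: +1 fires, +2 burnt (F count now 1)
Step 7: +0 fires, +1 burnt (F count now 0)
Fire out after step 7
Initially T: 24, now '.': 32
Total burnt (originally-T cells now '.'): 20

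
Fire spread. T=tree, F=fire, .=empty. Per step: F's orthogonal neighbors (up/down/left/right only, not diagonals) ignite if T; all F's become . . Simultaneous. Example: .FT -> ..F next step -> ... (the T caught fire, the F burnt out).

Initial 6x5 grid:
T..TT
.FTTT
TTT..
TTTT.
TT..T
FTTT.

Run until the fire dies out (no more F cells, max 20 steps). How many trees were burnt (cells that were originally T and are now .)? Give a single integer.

Step 1: +4 fires, +2 burnt (F count now 4)
Step 2: +7 fires, +4 burnt (F count now 7)
Step 3: +4 fires, +7 burnt (F count now 4)
Step 4: +2 fires, +4 burnt (F count now 2)
Step 5: +0 fires, +2 burnt (F count now 0)
Fire out after step 5
Initially T: 19, now '.': 28
Total burnt (originally-T cells now '.'): 17

Answer: 17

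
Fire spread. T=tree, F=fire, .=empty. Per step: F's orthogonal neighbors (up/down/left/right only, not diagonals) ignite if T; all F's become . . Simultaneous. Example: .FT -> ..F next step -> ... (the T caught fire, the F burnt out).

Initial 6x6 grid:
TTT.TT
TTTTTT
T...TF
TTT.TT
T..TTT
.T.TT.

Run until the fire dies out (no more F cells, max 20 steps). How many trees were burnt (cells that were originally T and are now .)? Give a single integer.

Answer: 24

Derivation:
Step 1: +3 fires, +1 burnt (F count now 3)
Step 2: +4 fires, +3 burnt (F count now 4)
Step 3: +3 fires, +4 burnt (F count now 3)
Step 4: +3 fires, +3 burnt (F count now 3)
Step 5: +3 fires, +3 burnt (F count now 3)
Step 6: +2 fires, +3 burnt (F count now 2)
Step 7: +2 fires, +2 burnt (F count now 2)
Step 8: +1 fires, +2 burnt (F count now 1)
Step 9: +2 fires, +1 burnt (F count now 2)
Step 10: +1 fires, +2 burnt (F count now 1)
Step 11: +0 fires, +1 burnt (F count now 0)
Fire out after step 11
Initially T: 25, now '.': 35
Total burnt (originally-T cells now '.'): 24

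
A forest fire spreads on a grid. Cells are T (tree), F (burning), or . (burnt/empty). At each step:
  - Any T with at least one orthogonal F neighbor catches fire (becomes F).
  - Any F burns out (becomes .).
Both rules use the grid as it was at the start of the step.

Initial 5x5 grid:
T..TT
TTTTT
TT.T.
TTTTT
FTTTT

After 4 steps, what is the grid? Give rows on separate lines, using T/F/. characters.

Step 1: 2 trees catch fire, 1 burn out
  T..TT
  TTTTT
  TT.T.
  FTTTT
  .FTTT
Step 2: 3 trees catch fire, 2 burn out
  T..TT
  TTTTT
  FT.T.
  .FTTT
  ..FTT
Step 3: 4 trees catch fire, 3 burn out
  T..TT
  FTTTT
  .F.T.
  ..FTT
  ...FT
Step 4: 4 trees catch fire, 4 burn out
  F..TT
  .FTTT
  ...T.
  ...FT
  ....F

F..TT
.FTTT
...T.
...FT
....F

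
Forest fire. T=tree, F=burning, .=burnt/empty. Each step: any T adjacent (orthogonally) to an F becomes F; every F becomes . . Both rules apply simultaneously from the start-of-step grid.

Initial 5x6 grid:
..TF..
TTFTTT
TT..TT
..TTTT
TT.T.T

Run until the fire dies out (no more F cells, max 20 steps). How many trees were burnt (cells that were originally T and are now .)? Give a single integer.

Step 1: +3 fires, +2 burnt (F count now 3)
Step 2: +3 fires, +3 burnt (F count now 3)
Step 3: +3 fires, +3 burnt (F count now 3)
Step 4: +2 fires, +3 burnt (F count now 2)
Step 5: +2 fires, +2 burnt (F count now 2)
Step 6: +3 fires, +2 burnt (F count now 3)
Step 7: +0 fires, +3 burnt (F count now 0)
Fire out after step 7
Initially T: 18, now '.': 28
Total burnt (originally-T cells now '.'): 16

Answer: 16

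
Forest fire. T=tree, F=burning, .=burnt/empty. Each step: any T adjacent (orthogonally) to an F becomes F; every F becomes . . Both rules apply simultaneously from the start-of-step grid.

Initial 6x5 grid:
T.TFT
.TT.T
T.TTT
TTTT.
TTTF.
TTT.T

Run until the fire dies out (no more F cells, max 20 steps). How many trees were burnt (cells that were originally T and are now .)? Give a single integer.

Answer: 19

Derivation:
Step 1: +4 fires, +2 burnt (F count now 4)
Step 2: +6 fires, +4 burnt (F count now 6)
Step 3: +6 fires, +6 burnt (F count now 6)
Step 4: +2 fires, +6 burnt (F count now 2)
Step 5: +1 fires, +2 burnt (F count now 1)
Step 6: +0 fires, +1 burnt (F count now 0)
Fire out after step 6
Initially T: 21, now '.': 28
Total burnt (originally-T cells now '.'): 19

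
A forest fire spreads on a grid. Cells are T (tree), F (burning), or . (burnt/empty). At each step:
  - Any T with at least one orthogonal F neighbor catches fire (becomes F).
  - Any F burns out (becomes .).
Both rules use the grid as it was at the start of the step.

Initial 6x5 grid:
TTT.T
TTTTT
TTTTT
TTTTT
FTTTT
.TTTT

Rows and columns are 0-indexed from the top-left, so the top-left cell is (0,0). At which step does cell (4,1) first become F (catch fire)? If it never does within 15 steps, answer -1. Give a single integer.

Step 1: cell (4,1)='F' (+2 fires, +1 burnt)
  -> target ignites at step 1
Step 2: cell (4,1)='.' (+4 fires, +2 burnt)
Step 3: cell (4,1)='.' (+5 fires, +4 burnt)
Step 4: cell (4,1)='.' (+6 fires, +5 burnt)
Step 5: cell (4,1)='.' (+5 fires, +6 burnt)
Step 6: cell (4,1)='.' (+3 fires, +5 burnt)
Step 7: cell (4,1)='.' (+1 fires, +3 burnt)
Step 8: cell (4,1)='.' (+1 fires, +1 burnt)
Step 9: cell (4,1)='.' (+0 fires, +1 burnt)
  fire out at step 9

1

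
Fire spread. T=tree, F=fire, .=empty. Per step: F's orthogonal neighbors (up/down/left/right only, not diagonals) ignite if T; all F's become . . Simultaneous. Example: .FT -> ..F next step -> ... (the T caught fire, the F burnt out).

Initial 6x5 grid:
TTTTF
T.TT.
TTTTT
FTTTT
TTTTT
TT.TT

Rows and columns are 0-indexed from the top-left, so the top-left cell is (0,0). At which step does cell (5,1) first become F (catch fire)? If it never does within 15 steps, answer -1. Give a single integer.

Step 1: cell (5,1)='T' (+4 fires, +2 burnt)
Step 2: cell (5,1)='T' (+7 fires, +4 burnt)
Step 3: cell (5,1)='F' (+8 fires, +7 burnt)
  -> target ignites at step 3
Step 4: cell (5,1)='.' (+3 fires, +8 burnt)
Step 5: cell (5,1)='.' (+2 fires, +3 burnt)
Step 6: cell (5,1)='.' (+1 fires, +2 burnt)
Step 7: cell (5,1)='.' (+0 fires, +1 burnt)
  fire out at step 7

3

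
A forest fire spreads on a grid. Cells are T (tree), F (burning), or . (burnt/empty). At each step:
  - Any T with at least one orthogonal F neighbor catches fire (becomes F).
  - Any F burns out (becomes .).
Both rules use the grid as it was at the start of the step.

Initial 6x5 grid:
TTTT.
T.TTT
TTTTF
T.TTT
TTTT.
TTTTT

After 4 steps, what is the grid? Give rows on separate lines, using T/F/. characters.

Step 1: 3 trees catch fire, 1 burn out
  TTTT.
  T.TTF
  TTTF.
  T.TTF
  TTTT.
  TTTTT
Step 2: 3 trees catch fire, 3 burn out
  TTTT.
  T.TF.
  TTF..
  T.TF.
  TTTT.
  TTTTT
Step 3: 5 trees catch fire, 3 burn out
  TTTF.
  T.F..
  TF...
  T.F..
  TTTF.
  TTTTT
Step 4: 4 trees catch fire, 5 burn out
  TTF..
  T....
  F....
  T....
  TTF..
  TTTFT

TTF..
T....
F....
T....
TTF..
TTTFT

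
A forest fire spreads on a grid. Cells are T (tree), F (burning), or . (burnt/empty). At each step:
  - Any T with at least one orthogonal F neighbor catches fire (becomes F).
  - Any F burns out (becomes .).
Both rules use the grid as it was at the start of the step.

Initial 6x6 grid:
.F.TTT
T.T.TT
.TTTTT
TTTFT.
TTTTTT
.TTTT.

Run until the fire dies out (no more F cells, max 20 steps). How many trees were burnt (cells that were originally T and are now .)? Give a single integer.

Step 1: +4 fires, +2 burnt (F count now 4)
Step 2: +6 fires, +4 burnt (F count now 6)
Step 3: +9 fires, +6 burnt (F count now 9)
Step 4: +4 fires, +9 burnt (F count now 4)
Step 5: +2 fires, +4 burnt (F count now 2)
Step 6: +0 fires, +2 burnt (F count now 0)
Fire out after step 6
Initially T: 26, now '.': 35
Total burnt (originally-T cells now '.'): 25

Answer: 25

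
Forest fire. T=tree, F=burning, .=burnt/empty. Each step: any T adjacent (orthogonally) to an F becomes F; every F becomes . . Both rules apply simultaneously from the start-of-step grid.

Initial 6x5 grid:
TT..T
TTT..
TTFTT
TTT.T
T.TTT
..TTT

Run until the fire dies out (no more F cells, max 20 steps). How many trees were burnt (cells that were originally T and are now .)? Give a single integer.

Answer: 20

Derivation:
Step 1: +4 fires, +1 burnt (F count now 4)
Step 2: +5 fires, +4 burnt (F count now 5)
Step 3: +6 fires, +5 burnt (F count now 6)
Step 4: +4 fires, +6 burnt (F count now 4)
Step 5: +1 fires, +4 burnt (F count now 1)
Step 6: +0 fires, +1 burnt (F count now 0)
Fire out after step 6
Initially T: 21, now '.': 29
Total burnt (originally-T cells now '.'): 20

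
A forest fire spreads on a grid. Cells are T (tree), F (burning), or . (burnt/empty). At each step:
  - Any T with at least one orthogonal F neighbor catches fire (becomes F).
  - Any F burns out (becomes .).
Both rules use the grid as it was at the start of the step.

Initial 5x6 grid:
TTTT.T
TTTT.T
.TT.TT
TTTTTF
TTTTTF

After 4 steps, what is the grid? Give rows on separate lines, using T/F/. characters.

Step 1: 3 trees catch fire, 2 burn out
  TTTT.T
  TTTT.T
  .TT.TF
  TTTTF.
  TTTTF.
Step 2: 4 trees catch fire, 3 burn out
  TTTT.T
  TTTT.F
  .TT.F.
  TTTF..
  TTTF..
Step 3: 3 trees catch fire, 4 burn out
  TTTT.F
  TTTT..
  .TT...
  TTF...
  TTF...
Step 4: 3 trees catch fire, 3 burn out
  TTTT..
  TTTT..
  .TF...
  TF....
  TF....

TTTT..
TTTT..
.TF...
TF....
TF....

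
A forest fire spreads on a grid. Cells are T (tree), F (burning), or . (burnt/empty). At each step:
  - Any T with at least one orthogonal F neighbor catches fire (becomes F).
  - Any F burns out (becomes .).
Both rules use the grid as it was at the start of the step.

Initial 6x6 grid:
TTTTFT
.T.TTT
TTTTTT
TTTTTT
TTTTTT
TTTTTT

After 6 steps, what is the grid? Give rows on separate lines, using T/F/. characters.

Step 1: 3 trees catch fire, 1 burn out
  TTTF.F
  .T.TFT
  TTTTTT
  TTTTTT
  TTTTTT
  TTTTTT
Step 2: 4 trees catch fire, 3 burn out
  TTF...
  .T.F.F
  TTTTFT
  TTTTTT
  TTTTTT
  TTTTTT
Step 3: 4 trees catch fire, 4 burn out
  TF....
  .T....
  TTTF.F
  TTTTFT
  TTTTTT
  TTTTTT
Step 4: 6 trees catch fire, 4 burn out
  F.....
  .F....
  TTF...
  TTTF.F
  TTTTFT
  TTTTTT
Step 5: 5 trees catch fire, 6 burn out
  ......
  ......
  TF....
  TTF...
  TTTF.F
  TTTTFT
Step 6: 5 trees catch fire, 5 burn out
  ......
  ......
  F.....
  TF....
  TTF...
  TTTF.F

......
......
F.....
TF....
TTF...
TTTF.F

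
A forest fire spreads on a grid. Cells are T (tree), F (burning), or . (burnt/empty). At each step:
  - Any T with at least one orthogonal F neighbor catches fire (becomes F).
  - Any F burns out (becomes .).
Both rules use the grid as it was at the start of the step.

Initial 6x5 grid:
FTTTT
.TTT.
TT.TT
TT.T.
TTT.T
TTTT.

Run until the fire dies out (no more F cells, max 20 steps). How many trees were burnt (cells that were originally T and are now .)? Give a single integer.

Answer: 21

Derivation:
Step 1: +1 fires, +1 burnt (F count now 1)
Step 2: +2 fires, +1 burnt (F count now 2)
Step 3: +3 fires, +2 burnt (F count now 3)
Step 4: +4 fires, +3 burnt (F count now 4)
Step 5: +3 fires, +4 burnt (F count now 3)
Step 6: +5 fires, +3 burnt (F count now 5)
Step 7: +2 fires, +5 burnt (F count now 2)
Step 8: +1 fires, +2 burnt (F count now 1)
Step 9: +0 fires, +1 burnt (F count now 0)
Fire out after step 9
Initially T: 22, now '.': 29
Total burnt (originally-T cells now '.'): 21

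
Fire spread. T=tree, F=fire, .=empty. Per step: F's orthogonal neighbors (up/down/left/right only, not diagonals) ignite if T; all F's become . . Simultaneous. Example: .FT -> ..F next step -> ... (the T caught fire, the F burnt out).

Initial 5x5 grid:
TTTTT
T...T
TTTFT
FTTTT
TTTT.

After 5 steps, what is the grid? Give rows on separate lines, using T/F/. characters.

Step 1: 6 trees catch fire, 2 burn out
  TTTTT
  T...T
  FTF.F
  .FTFT
  FTTT.
Step 2: 7 trees catch fire, 6 burn out
  TTTTT
  F...F
  .F...
  ..F.F
  .FTF.
Step 3: 3 trees catch fire, 7 burn out
  FTTTF
  .....
  .....
  .....
  ..F..
Step 4: 2 trees catch fire, 3 burn out
  .FTF.
  .....
  .....
  .....
  .....
Step 5: 1 trees catch fire, 2 burn out
  ..F..
  .....
  .....
  .....
  .....

..F..
.....
.....
.....
.....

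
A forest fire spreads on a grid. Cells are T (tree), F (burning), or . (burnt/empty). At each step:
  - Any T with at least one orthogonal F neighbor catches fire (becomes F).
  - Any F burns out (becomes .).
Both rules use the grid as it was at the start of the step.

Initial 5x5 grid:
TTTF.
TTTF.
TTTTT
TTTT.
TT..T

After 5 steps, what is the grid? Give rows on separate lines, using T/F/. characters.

Step 1: 3 trees catch fire, 2 burn out
  TTF..
  TTF..
  TTTFT
  TTTT.
  TT..T
Step 2: 5 trees catch fire, 3 burn out
  TF...
  TF...
  TTF.F
  TTTF.
  TT..T
Step 3: 4 trees catch fire, 5 burn out
  F....
  F....
  TF...
  TTF..
  TT..T
Step 4: 2 trees catch fire, 4 burn out
  .....
  .....
  F....
  TF...
  TT..T
Step 5: 2 trees catch fire, 2 burn out
  .....
  .....
  .....
  F....
  TF..T

.....
.....
.....
F....
TF..T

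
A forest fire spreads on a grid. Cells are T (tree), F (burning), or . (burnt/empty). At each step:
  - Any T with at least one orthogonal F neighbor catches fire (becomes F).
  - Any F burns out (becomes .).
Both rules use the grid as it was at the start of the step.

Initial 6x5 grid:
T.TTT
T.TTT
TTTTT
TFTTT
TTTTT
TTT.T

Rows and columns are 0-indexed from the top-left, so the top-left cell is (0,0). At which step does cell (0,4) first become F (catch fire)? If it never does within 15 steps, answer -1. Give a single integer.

Step 1: cell (0,4)='T' (+4 fires, +1 burnt)
Step 2: cell (0,4)='T' (+6 fires, +4 burnt)
Step 3: cell (0,4)='T' (+7 fires, +6 burnt)
Step 4: cell (0,4)='T' (+5 fires, +7 burnt)
Step 5: cell (0,4)='T' (+3 fires, +5 burnt)
Step 6: cell (0,4)='F' (+1 fires, +3 burnt)
  -> target ignites at step 6
Step 7: cell (0,4)='.' (+0 fires, +1 burnt)
  fire out at step 7

6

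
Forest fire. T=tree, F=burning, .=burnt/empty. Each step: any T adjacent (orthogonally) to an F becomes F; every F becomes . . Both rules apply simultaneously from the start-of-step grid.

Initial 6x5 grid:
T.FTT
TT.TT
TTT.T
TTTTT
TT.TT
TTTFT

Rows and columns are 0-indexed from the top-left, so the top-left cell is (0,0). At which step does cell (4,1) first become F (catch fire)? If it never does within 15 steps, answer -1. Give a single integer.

Step 1: cell (4,1)='T' (+4 fires, +2 burnt)
Step 2: cell (4,1)='T' (+5 fires, +4 burnt)
Step 3: cell (4,1)='F' (+5 fires, +5 burnt)
  -> target ignites at step 3
Step 4: cell (4,1)='.' (+4 fires, +5 burnt)
Step 5: cell (4,1)='.' (+2 fires, +4 burnt)
Step 6: cell (4,1)='.' (+2 fires, +2 burnt)
Step 7: cell (4,1)='.' (+1 fires, +2 burnt)
Step 8: cell (4,1)='.' (+1 fires, +1 burnt)
Step 9: cell (4,1)='.' (+0 fires, +1 burnt)
  fire out at step 9

3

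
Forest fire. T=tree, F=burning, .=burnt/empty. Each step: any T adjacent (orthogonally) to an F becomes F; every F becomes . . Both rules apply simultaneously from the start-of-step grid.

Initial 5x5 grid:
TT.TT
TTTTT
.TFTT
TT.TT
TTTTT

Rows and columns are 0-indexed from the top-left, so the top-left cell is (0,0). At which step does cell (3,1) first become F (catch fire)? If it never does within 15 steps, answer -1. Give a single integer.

Step 1: cell (3,1)='T' (+3 fires, +1 burnt)
Step 2: cell (3,1)='F' (+5 fires, +3 burnt)
  -> target ignites at step 2
Step 3: cell (3,1)='.' (+8 fires, +5 burnt)
Step 4: cell (3,1)='.' (+5 fires, +8 burnt)
Step 5: cell (3,1)='.' (+0 fires, +5 burnt)
  fire out at step 5

2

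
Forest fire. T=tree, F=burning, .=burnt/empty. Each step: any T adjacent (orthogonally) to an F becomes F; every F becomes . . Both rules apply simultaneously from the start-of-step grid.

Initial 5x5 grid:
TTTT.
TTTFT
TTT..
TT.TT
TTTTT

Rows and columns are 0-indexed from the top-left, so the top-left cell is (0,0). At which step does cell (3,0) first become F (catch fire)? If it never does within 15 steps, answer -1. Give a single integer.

Step 1: cell (3,0)='T' (+3 fires, +1 burnt)
Step 2: cell (3,0)='T' (+3 fires, +3 burnt)
Step 3: cell (3,0)='T' (+3 fires, +3 burnt)
Step 4: cell (3,0)='T' (+3 fires, +3 burnt)
Step 5: cell (3,0)='F' (+2 fires, +3 burnt)
  -> target ignites at step 5
Step 6: cell (3,0)='.' (+2 fires, +2 burnt)
Step 7: cell (3,0)='.' (+1 fires, +2 burnt)
Step 8: cell (3,0)='.' (+2 fires, +1 burnt)
Step 9: cell (3,0)='.' (+1 fires, +2 burnt)
Step 10: cell (3,0)='.' (+0 fires, +1 burnt)
  fire out at step 10

5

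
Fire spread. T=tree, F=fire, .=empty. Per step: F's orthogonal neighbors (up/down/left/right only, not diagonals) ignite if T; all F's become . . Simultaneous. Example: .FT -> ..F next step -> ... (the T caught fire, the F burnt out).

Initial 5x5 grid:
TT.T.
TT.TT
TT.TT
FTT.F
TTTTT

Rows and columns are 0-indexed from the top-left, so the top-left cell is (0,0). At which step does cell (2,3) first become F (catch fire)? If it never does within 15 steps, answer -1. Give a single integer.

Step 1: cell (2,3)='T' (+5 fires, +2 burnt)
Step 2: cell (2,3)='F' (+7 fires, +5 burnt)
  -> target ignites at step 2
Step 3: cell (2,3)='.' (+4 fires, +7 burnt)
Step 4: cell (2,3)='.' (+2 fires, +4 burnt)
Step 5: cell (2,3)='.' (+0 fires, +2 burnt)
  fire out at step 5

2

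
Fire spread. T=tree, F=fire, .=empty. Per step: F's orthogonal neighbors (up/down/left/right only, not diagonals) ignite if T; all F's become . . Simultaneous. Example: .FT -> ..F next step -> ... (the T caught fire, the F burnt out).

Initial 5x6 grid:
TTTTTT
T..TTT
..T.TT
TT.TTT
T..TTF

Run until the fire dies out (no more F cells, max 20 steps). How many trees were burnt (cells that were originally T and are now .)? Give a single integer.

Step 1: +2 fires, +1 burnt (F count now 2)
Step 2: +3 fires, +2 burnt (F count now 3)
Step 3: +3 fires, +3 burnt (F count now 3)
Step 4: +2 fires, +3 burnt (F count now 2)
Step 5: +2 fires, +2 burnt (F count now 2)
Step 6: +1 fires, +2 burnt (F count now 1)
Step 7: +1 fires, +1 burnt (F count now 1)
Step 8: +1 fires, +1 burnt (F count now 1)
Step 9: +1 fires, +1 burnt (F count now 1)
Step 10: +1 fires, +1 burnt (F count now 1)
Step 11: +0 fires, +1 burnt (F count now 0)
Fire out after step 11
Initially T: 21, now '.': 26
Total burnt (originally-T cells now '.'): 17

Answer: 17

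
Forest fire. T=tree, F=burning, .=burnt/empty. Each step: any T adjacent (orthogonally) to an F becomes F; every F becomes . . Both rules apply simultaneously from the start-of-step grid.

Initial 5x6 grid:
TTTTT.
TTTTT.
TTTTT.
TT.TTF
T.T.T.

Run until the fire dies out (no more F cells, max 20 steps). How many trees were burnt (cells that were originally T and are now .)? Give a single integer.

Step 1: +1 fires, +1 burnt (F count now 1)
Step 2: +3 fires, +1 burnt (F count now 3)
Step 3: +2 fires, +3 burnt (F count now 2)
Step 4: +3 fires, +2 burnt (F count now 3)
Step 5: +3 fires, +3 burnt (F count now 3)
Step 6: +4 fires, +3 burnt (F count now 4)
Step 7: +3 fires, +4 burnt (F count now 3)
Step 8: +2 fires, +3 burnt (F count now 2)
Step 9: +0 fires, +2 burnt (F count now 0)
Fire out after step 9
Initially T: 22, now '.': 29
Total burnt (originally-T cells now '.'): 21

Answer: 21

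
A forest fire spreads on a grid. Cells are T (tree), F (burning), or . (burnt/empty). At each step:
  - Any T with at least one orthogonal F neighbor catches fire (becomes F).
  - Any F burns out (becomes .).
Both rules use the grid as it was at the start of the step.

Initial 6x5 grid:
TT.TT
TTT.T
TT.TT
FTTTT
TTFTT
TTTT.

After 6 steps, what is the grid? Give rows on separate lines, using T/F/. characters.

Step 1: 7 trees catch fire, 2 burn out
  TT.TT
  TTT.T
  FT.TT
  .FFTT
  FF.FT
  TTFT.
Step 2: 7 trees catch fire, 7 burn out
  TT.TT
  FTT.T
  .F.TT
  ...FT
  ....F
  FF.F.
Step 3: 4 trees catch fire, 7 burn out
  FT.TT
  .FT.T
  ...FT
  ....F
  .....
  .....
Step 4: 3 trees catch fire, 4 burn out
  .F.TT
  ..F.T
  ....F
  .....
  .....
  .....
Step 5: 1 trees catch fire, 3 burn out
  ...TT
  ....F
  .....
  .....
  .....
  .....
Step 6: 1 trees catch fire, 1 burn out
  ...TF
  .....
  .....
  .....
  .....
  .....

...TF
.....
.....
.....
.....
.....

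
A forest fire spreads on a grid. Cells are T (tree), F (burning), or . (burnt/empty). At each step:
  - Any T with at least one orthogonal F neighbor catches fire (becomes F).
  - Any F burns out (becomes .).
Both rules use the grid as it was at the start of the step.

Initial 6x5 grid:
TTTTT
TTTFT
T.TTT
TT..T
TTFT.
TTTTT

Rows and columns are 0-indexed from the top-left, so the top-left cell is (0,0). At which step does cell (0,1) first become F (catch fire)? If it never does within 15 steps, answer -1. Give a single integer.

Step 1: cell (0,1)='T' (+7 fires, +2 burnt)
Step 2: cell (0,1)='T' (+9 fires, +7 burnt)
Step 3: cell (0,1)='F' (+6 fires, +9 burnt)
  -> target ignites at step 3
Step 4: cell (0,1)='.' (+2 fires, +6 burnt)
Step 5: cell (0,1)='.' (+0 fires, +2 burnt)
  fire out at step 5

3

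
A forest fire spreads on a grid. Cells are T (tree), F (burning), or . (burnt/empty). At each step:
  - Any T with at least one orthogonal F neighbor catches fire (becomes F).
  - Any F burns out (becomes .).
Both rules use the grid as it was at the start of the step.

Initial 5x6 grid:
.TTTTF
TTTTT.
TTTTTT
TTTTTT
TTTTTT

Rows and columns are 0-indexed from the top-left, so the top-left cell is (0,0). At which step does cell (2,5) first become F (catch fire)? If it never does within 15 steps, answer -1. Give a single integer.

Step 1: cell (2,5)='T' (+1 fires, +1 burnt)
Step 2: cell (2,5)='T' (+2 fires, +1 burnt)
Step 3: cell (2,5)='T' (+3 fires, +2 burnt)
Step 4: cell (2,5)='F' (+5 fires, +3 burnt)
  -> target ignites at step 4
Step 5: cell (2,5)='.' (+5 fires, +5 burnt)
Step 6: cell (2,5)='.' (+5 fires, +5 burnt)
Step 7: cell (2,5)='.' (+3 fires, +5 burnt)
Step 8: cell (2,5)='.' (+2 fires, +3 burnt)
Step 9: cell (2,5)='.' (+1 fires, +2 burnt)
Step 10: cell (2,5)='.' (+0 fires, +1 burnt)
  fire out at step 10

4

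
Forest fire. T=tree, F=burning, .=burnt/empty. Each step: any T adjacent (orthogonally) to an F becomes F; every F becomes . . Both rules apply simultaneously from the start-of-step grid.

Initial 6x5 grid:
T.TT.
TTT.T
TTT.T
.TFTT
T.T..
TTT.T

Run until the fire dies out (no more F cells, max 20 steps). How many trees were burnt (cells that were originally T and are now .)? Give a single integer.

Step 1: +4 fires, +1 burnt (F count now 4)
Step 2: +4 fires, +4 burnt (F count now 4)
Step 3: +5 fires, +4 burnt (F count now 5)
Step 4: +4 fires, +5 burnt (F count now 4)
Step 5: +2 fires, +4 burnt (F count now 2)
Step 6: +0 fires, +2 burnt (F count now 0)
Fire out after step 6
Initially T: 20, now '.': 29
Total burnt (originally-T cells now '.'): 19

Answer: 19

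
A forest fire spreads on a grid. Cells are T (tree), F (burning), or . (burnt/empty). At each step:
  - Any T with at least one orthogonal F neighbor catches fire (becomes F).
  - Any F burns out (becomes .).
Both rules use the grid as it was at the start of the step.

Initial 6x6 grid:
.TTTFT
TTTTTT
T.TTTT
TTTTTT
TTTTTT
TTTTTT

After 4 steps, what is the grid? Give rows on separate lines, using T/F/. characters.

Step 1: 3 trees catch fire, 1 burn out
  .TTF.F
  TTTTFT
  T.TTTT
  TTTTTT
  TTTTTT
  TTTTTT
Step 2: 4 trees catch fire, 3 burn out
  .TF...
  TTTF.F
  T.TTFT
  TTTTTT
  TTTTTT
  TTTTTT
Step 3: 5 trees catch fire, 4 burn out
  .F....
  TTF...
  T.TF.F
  TTTTFT
  TTTTTT
  TTTTTT
Step 4: 5 trees catch fire, 5 burn out
  ......
  TF....
  T.F...
  TTTF.F
  TTTTFT
  TTTTTT

......
TF....
T.F...
TTTF.F
TTTTFT
TTTTTT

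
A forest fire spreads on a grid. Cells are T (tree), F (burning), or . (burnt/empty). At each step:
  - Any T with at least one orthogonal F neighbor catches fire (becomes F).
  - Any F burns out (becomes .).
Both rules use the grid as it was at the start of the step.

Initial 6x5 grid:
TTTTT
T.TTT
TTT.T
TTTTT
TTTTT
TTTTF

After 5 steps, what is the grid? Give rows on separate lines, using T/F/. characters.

Step 1: 2 trees catch fire, 1 burn out
  TTTTT
  T.TTT
  TTT.T
  TTTTT
  TTTTF
  TTTF.
Step 2: 3 trees catch fire, 2 burn out
  TTTTT
  T.TTT
  TTT.T
  TTTTF
  TTTF.
  TTF..
Step 3: 4 trees catch fire, 3 burn out
  TTTTT
  T.TTT
  TTT.F
  TTTF.
  TTF..
  TF...
Step 4: 4 trees catch fire, 4 burn out
  TTTTT
  T.TTF
  TTT..
  TTF..
  TF...
  F....
Step 5: 5 trees catch fire, 4 burn out
  TTTTF
  T.TF.
  TTF..
  TF...
  F....
  .....

TTTTF
T.TF.
TTF..
TF...
F....
.....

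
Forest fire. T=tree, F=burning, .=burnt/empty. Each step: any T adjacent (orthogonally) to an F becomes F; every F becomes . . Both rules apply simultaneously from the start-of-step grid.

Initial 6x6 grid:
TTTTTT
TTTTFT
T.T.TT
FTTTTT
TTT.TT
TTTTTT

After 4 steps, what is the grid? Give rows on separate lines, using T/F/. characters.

Step 1: 7 trees catch fire, 2 burn out
  TTTTFT
  TTTF.F
  F.T.FT
  .FTTTT
  FTT.TT
  TTTTTT
Step 2: 9 trees catch fire, 7 burn out
  TTTF.F
  FTF...
  ..T..F
  ..FTFT
  .FT.TT
  FTTTTT
Step 3: 9 trees catch fire, 9 burn out
  FTF...
  .F....
  ..F...
  ...F.F
  ..F.FT
  .FTTTT
Step 4: 4 trees catch fire, 9 burn out
  .F....
  ......
  ......
  ......
  .....F
  ..FTFT

.F....
......
......
......
.....F
..FTFT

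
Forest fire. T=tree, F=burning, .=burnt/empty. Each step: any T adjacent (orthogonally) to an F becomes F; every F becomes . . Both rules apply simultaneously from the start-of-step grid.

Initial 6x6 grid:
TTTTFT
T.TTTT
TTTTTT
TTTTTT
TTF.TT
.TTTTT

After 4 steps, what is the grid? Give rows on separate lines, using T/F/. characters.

Step 1: 6 trees catch fire, 2 burn out
  TTTF.F
  T.TTFT
  TTTTTT
  TTFTTT
  TF..TT
  .TFTTT
Step 2: 10 trees catch fire, 6 burn out
  TTF...
  T.TF.F
  TTFTFT
  TF.FTT
  F...TT
  .F.FTT
Step 3: 8 trees catch fire, 10 burn out
  TF....
  T.F...
  TF.F.F
  F...FT
  ....TT
  ....FT
Step 4: 5 trees catch fire, 8 burn out
  F.....
  T.....
  F.....
  .....F
  ....FT
  .....F

F.....
T.....
F.....
.....F
....FT
.....F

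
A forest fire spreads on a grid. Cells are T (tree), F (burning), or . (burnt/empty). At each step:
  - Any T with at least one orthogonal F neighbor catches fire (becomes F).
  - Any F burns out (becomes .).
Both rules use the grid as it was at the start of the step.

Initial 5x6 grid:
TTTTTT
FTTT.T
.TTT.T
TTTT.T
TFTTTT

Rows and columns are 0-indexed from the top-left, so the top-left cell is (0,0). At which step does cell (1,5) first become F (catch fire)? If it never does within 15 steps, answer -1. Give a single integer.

Step 1: cell (1,5)='T' (+5 fires, +2 burnt)
Step 2: cell (1,5)='T' (+6 fires, +5 burnt)
Step 3: cell (1,5)='T' (+5 fires, +6 burnt)
Step 4: cell (1,5)='T' (+3 fires, +5 burnt)
Step 5: cell (1,5)='T' (+2 fires, +3 burnt)
Step 6: cell (1,5)='T' (+2 fires, +2 burnt)
Step 7: cell (1,5)='F' (+1 fires, +2 burnt)
  -> target ignites at step 7
Step 8: cell (1,5)='.' (+0 fires, +1 burnt)
  fire out at step 8

7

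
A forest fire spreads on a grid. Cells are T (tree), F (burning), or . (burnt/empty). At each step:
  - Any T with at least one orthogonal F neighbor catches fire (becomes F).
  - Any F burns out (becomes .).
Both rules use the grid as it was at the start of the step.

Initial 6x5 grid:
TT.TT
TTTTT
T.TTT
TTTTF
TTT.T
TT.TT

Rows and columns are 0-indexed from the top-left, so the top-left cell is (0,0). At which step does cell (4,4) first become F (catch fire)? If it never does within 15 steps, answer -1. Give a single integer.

Step 1: cell (4,4)='F' (+3 fires, +1 burnt)
  -> target ignites at step 1
Step 2: cell (4,4)='.' (+4 fires, +3 burnt)
Step 3: cell (4,4)='.' (+6 fires, +4 burnt)
Step 4: cell (4,4)='.' (+4 fires, +6 burnt)
Step 5: cell (4,4)='.' (+4 fires, +4 burnt)
Step 6: cell (4,4)='.' (+3 fires, +4 burnt)
Step 7: cell (4,4)='.' (+1 fires, +3 burnt)
Step 8: cell (4,4)='.' (+0 fires, +1 burnt)
  fire out at step 8

1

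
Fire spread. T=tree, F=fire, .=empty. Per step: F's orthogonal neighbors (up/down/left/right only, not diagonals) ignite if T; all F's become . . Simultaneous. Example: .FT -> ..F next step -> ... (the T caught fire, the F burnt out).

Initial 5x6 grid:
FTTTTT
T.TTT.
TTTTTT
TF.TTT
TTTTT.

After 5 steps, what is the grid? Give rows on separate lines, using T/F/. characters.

Step 1: 5 trees catch fire, 2 burn out
  .FTTTT
  F.TTT.
  TFTTTT
  F..TTT
  TFTTT.
Step 2: 5 trees catch fire, 5 burn out
  ..FTTT
  ..TTT.
  F.FTTT
  ...TTT
  F.FTT.
Step 3: 4 trees catch fire, 5 burn out
  ...FTT
  ..FTT.
  ...FTT
  ...TTT
  ...FT.
Step 4: 5 trees catch fire, 4 burn out
  ....FT
  ...FT.
  ....FT
  ...FTT
  ....F.
Step 5: 4 trees catch fire, 5 burn out
  .....F
  ....F.
  .....F
  ....FT
  ......

.....F
....F.
.....F
....FT
......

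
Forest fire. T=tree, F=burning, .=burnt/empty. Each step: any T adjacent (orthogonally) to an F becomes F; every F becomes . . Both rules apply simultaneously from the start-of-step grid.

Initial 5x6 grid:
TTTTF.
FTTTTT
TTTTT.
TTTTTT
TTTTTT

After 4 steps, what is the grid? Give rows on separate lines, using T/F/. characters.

Step 1: 5 trees catch fire, 2 burn out
  FTTF..
  .FTTFT
  FTTTT.
  TTTTTT
  TTTTTT
Step 2: 8 trees catch fire, 5 burn out
  .FF...
  ..FF.F
  .FTTF.
  FTTTTT
  TTTTTT
Step 3: 5 trees catch fire, 8 burn out
  ......
  ......
  ..FF..
  .FTTFT
  FTTTTT
Step 4: 5 trees catch fire, 5 burn out
  ......
  ......
  ......
  ..FF.F
  .FTTFT

......
......
......
..FF.F
.FTTFT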